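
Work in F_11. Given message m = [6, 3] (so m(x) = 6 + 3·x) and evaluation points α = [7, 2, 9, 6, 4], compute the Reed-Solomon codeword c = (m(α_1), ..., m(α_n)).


c = [5, 1, 0, 2, 7]

Message polynomial: m(x) = 6 + 3·x (mod 11).
For each evaluation point α_i, compute m(α_i) mod 11:
  α_1 = 7: Horner steps 3 → 5, so m(7) = 5.
  α_2 = 2: Horner steps 3 → 1, so m(2) = 1.
  α_3 = 9: Horner steps 3 → 0, so m(9) = 0.
  α_4 = 6: Horner steps 3 → 2, so m(6) = 2.
  α_5 = 4: Horner steps 3 → 7, so m(4) = 7.
Codeword c = [5, 1, 0, 2, 7] ∈ F_11^5.


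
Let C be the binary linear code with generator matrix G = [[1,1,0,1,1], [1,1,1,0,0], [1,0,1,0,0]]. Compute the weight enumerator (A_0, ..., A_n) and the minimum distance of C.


Weight distribution: A_0 = 1, A_1 = 1, A_2 = 1, A_3 = 3, A_4 = 2. Minimum distance d = 1.

Enumerate all 2^3 = 8 messages m ∈ F_2^3.
For each, compute codeword c = mG in F_2^5, then tally its weight.
  m = 000 → c = 00000, weight = 0.
  m = 100 → c = 11011, weight = 4.
  m = 010 → c = 11100, weight = 3.
  m = 110 → c = 00111, weight = 3.
  m = 001 → c = 10100, weight = 2.
  m = 101 → c = 01111, weight = 4.
  m = 011 → c = 01000, weight = 1.
  m = 111 → c = 10011, weight = 3.
Tally weights:
  weight 0: 1 codewords.
  weight 1: 1 codewords.
  weight 2: 1 codewords.
  weight 3: 3 codewords.
  weight 4: 2 codewords.
Minimum distance d = smallest w > 0 with A_w > 0 = 1.
Sanity: Σ A_w = 8 = 2^3 = 8 ✓.


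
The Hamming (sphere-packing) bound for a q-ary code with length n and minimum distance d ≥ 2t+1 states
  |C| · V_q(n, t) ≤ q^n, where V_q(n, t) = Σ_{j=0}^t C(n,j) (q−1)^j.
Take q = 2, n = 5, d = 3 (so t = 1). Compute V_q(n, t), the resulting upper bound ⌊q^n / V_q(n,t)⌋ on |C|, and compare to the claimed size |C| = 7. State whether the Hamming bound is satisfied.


V_q(n, t) = 6, q^n = 32, Hamming bound = 5, |C| = 7 > bound (violated).

Step 1: Compute V_q(n, t) = Σ_{j=0}^1 C(n, j) (q−1)^j.
  j = 0: C(5,0)·(1)^0 = 1·1 = 1.
  j = 1: C(5,1)·(1)^1 = 5·1 = 5.
  V_q(n, t) = 1 + 5 = 6.
Step 2: q^n = 2^5 = 32.
Step 3: Hamming bound ⌊q^n / V_q(n,t)⌋ = ⌊32/6⌋ = 5.
Step 4: Compare |C| = 7 to 5: violated.
The claimed |C| lies above the Hamming bound, so no 2-ary code of length 5 with d ≥ 3 can have 7 codewords.


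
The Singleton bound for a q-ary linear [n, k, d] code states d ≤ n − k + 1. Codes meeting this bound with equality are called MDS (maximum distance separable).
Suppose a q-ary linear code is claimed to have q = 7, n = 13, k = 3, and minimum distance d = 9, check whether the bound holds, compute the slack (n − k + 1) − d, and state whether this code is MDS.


Singleton RHS = n − k + 1 = 11, slack = 2, bound satisfied, not MDS.

Singleton bound: d ≤ n − k + 1.
Here n = 13, k = 3, so n − k + 1 = 11.
Given d = 9, check d ≤ 11: YES.
Slack = (n − k + 1) − d = 2.
The code is NOT MDS (slack = 2 > 0).
Description: the claimed parameters are [13, 3, 9]_7; such a code would be non-MDS.


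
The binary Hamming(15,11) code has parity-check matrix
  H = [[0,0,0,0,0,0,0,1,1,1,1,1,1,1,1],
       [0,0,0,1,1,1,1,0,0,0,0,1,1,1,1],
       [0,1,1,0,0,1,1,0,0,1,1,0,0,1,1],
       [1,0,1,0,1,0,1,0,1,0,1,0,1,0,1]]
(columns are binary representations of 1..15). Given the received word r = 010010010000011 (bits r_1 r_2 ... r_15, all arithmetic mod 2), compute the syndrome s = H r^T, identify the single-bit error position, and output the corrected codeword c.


s = (1, 1, 1, 0)^T, error position = 14, corrected codeword c = 010010010000001

Compute s = H r^T mod 2 one row at a time:
  s_1 = 1 + 0 + 0 + 0 + 0 + 0 + 1 + 1 = 3 ≡ 1 (mod 2).
  s_2 = 0 + 1 + 0 + 0 + 0 + 0 + 1 + 1 = 3 ≡ 1 (mod 2).
  s_3 = 1 + 0 + 0 + 0 + 0 + 0 + 1 + 1 = 3 ≡ 1 (mod 2).
  s_4 = 0 + 0 + 1 + 0 + 0 + 0 + 0 + 1 = 2 ≡ 0 (mod 2).
s = (1, 1, 1, 0)^T — this equals column 14 of H (binary 1110), so error is at position 14.
Correct: flip bit 14 of r = 010010010000011 to get c = 010010010000001.


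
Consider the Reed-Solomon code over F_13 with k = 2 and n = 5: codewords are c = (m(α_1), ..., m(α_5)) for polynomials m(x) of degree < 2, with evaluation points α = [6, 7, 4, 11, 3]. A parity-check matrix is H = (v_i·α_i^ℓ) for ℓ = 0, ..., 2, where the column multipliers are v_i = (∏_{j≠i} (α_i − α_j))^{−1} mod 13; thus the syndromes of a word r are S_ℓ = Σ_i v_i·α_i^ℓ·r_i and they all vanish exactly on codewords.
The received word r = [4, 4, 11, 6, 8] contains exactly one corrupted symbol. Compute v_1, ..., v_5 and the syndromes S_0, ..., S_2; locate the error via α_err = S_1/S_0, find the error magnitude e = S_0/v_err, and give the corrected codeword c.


S = (9, 11, 12), error at position 2, error magnitude e = 10, c = [4, 7, 11, 6, 8].

Step 1: column multipliers v_i = (∏_{j≠i}(α_i − α_j))^{−1} mod 13.
  i = 1 (α = 6): (6−7)(6−4)(6−11)(6−3) = (−1)·2·(−5)·3 = 30 ≡ 4, so v_1 = 4^{−1} = 10 (mod 13).
  i = 2 (α = 7): (7−6)(7−4)(7−11)(7−3) = 1·3·(−4)·4 = −48 ≡ 4, so v_2 = 4^{−1} = 10 (mod 13).
  i = 3 (α = 4): (4−6)(4−7)(4−11)(4−3) = (−2)·(−3)·(−7)·1 = −42 ≡ 10, so v_3 = 10^{−1} = 4 (mod 13).
  i = 4 (α = 11): (11−6)(11−7)(11−4)(11−3) = 5·4·7·8 = 1120 ≡ 2, so v_4 = 2^{−1} = 7 (mod 13).
  i = 5 (α = 3): (3−6)(3−7)(3−4)(3−11) = (−3)·(−4)·(−1)·(−8) = 96 ≡ 5, so v_5 = 5^{−1} = 8 (mod 13).
  v = [10, 10, 4, 7, 8].
Step 2: syndromes of r = [4, 4, 11, 6, 8] (all sums mod 13).
  S_0 = Σ v_i r_i = 10·4 + 10·4 + 4·11 + 7·6 + 8·8 = 230 ≡ 9.
  S_1 = Σ v_i α_i r_i = 10·6·4 + 10·7·4 + 4·4·11 + 7·11·6 + 8·3·8 = 1350 ≡ 11.
  α_i^2 mod 13 = [10, 10, 3, 4, 9].
  S_2 = Σ v_i α_i^2 r_i = 10·10·4 + 10·10·4 + 4·3·11 + 7·4·6 + 8·9·8 = 1676 ≡ 12.
  S = (9, 11, 12) ≠ 0, so r is not a codeword (an error is present).
Step 3: locate the error. For a single error e at position i, S_ℓ = v_i·e·α_i^ℓ, so α_err = S_1/S_0.
  S_0^{−1} = 9^{−1} = 3 (mod 13), so α_err = 11·3 = 33 ≡ 7 = α_2. Error position i = 2.
  Consistency check: S_2/S_1 = 12·6 = 72 ≡ 7 = α_err ✓ (single-error assumption holds).
Step 4: error magnitude e = S_0/v_2 = S_0·∏_{j≠2}(α_2 − α_j) = 9·4 = 36 ≡ 10 (mod 13).
Step 5: correct position 2: c_2 = r_2 − e = 4 − 10 ≡ 7 (mod 13). Hence c = [4, 7, 11, 6, 8].
  Check: interpolating c through the α_i gives m(x) = 12 + 3·x (degree < 2) with m(α_i) = c_i for every i, so c is indeed a codeword.


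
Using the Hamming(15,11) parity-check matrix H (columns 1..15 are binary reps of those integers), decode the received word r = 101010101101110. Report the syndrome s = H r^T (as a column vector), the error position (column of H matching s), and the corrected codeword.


s = (1, 1, 0, 0)^T, error position = 12, corrected codeword c = 101010101100110

Compute s = H r^T mod 2 one row at a time:
  s_1 = 0 + 1 + 1 + 0 + 1 + 1 + 1 + 0 = 5 ≡ 1 (mod 2).
  s_2 = 0 + 1 + 0 + 1 + 1 + 1 + 1 + 0 = 5 ≡ 1 (mod 2).
  s_3 = 0 + 1 + 0 + 1 + 1 + 0 + 1 + 0 = 4 ≡ 0 (mod 2).
  s_4 = 1 + 1 + 1 + 1 + 1 + 0 + 1 + 0 = 6 ≡ 0 (mod 2).
s = (1, 1, 0, 0)^T — this equals column 12 of H (binary 1100), so error is at position 12.
Correct: flip bit 12 of r = 101010101101110 to get c = 101010101100110.


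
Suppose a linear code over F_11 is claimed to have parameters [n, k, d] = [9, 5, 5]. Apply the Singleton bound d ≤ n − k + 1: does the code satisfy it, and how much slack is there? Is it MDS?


Singleton RHS = n − k + 1 = 5, slack = 0, bound satisfied, MDS.

Singleton bound: d ≤ n − k + 1.
Here n = 9, k = 5, so n − k + 1 = 5.
Given d = 5, check d ≤ 5: YES.
Slack = (n − k + 1) − d = 0.
The code is MDS (slack = 0).
Description: the claimed parameters are [9, 5, 5]_11; such a code would be MDS (meets Singleton bound).


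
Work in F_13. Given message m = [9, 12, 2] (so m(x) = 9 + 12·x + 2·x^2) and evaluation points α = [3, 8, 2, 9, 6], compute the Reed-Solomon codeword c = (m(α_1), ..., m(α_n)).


c = [11, 12, 2, 6, 10]

Message polynomial: m(x) = 9 + 12·x + 2·x^2 (mod 13).
For each evaluation point α_i, compute m(α_i) mod 13:
  α_1 = 3: Horner steps 2 → 5 → 11, so m(3) = 11.
  α_2 = 8: Horner steps 2 → 2 → 12, so m(8) = 12.
  α_3 = 2: Horner steps 2 → 3 → 2, so m(2) = 2.
  α_4 = 9: Horner steps 2 → 4 → 6, so m(9) = 6.
  α_5 = 6: Horner steps 2 → 11 → 10, so m(6) = 10.
Codeword c = [11, 12, 2, 6, 10] ∈ F_13^5.


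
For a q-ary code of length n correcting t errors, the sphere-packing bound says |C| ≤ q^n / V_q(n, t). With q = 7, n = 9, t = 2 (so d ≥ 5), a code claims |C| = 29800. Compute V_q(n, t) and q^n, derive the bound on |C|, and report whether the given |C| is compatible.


V_q(n, t) = 1351, q^n = 40353607, Hamming bound = 29869, |C| = 29800 ≤ bound (satisfied).

Step 1: Compute V_q(n, t) = Σ_{j=0}^2 C(n, j) (q−1)^j.
  j = 0: C(9,0)·(6)^0 = 1·1 = 1.
  j = 1: C(9,1)·(6)^1 = 9·6 = 54.
  j = 2: C(9,2)·(6)^2 = 36·36 = 1296.
  V_q(n, t) = 1 + 54 + 1296 = 1351.
Step 2: q^n = 7^9 = 40353607.
Step 3: Hamming bound ⌊q^n / V_q(n,t)⌋ = ⌊40353607/1351⌋ = 29869.
Step 4: Compare |C| = 29800 to 29869: satisfied.
The claimed |C| lies below the Hamming bound.


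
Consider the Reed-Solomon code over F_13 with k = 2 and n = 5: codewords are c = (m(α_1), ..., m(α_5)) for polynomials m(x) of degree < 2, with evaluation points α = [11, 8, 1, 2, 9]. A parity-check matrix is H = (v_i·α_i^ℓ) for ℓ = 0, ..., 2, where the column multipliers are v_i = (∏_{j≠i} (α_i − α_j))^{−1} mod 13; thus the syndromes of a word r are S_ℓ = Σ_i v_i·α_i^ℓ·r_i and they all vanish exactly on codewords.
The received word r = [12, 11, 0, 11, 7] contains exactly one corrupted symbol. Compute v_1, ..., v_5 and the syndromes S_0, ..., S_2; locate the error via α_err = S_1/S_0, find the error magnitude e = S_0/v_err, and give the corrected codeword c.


S = (11, 9, 5), error at position 4, error magnitude e = 2, c = [12, 11, 0, 9, 7].

Step 1: column multipliers v_i = (∏_{j≠i}(α_i − α_j))^{−1} mod 13.
  i = 1 (α = 11): (11−8)(11−1)(11−2)(11−9) = 3·10·9·2 = 540 ≡ 7, so v_1 = 7^{−1} = 2 (mod 13).
  i = 2 (α = 8): (8−11)(8−1)(8−2)(8−9) = (−3)·7·6·(−1) = 126 ≡ 9, so v_2 = 9^{−1} = 3 (mod 13).
  i = 3 (α = 1): (1−11)(1−8)(1−2)(1−9) = (−10)·(−7)·(−1)·(−8) = 560 ≡ 1, so v_3 = 1^{−1} = 1 (mod 13).
  i = 4 (α = 2): (2−11)(2−8)(2−1)(2−9) = (−9)·(−6)·1·(−7) = −378 ≡ 12, so v_4 = 12^{−1} = 12 (mod 13).
  i = 5 (α = 9): (9−11)(9−8)(9−1)(9−2) = (−2)·1·8·7 = −112 ≡ 5, so v_5 = 5^{−1} = 8 (mod 13).
  v = [2, 3, 1, 12, 8].
Step 2: syndromes of r = [12, 11, 0, 11, 7] (all sums mod 13).
  S_0 = Σ v_i r_i = 2·12 + 3·11 + 1·0 + 12·11 + 8·7 = 245 ≡ 11.
  S_1 = Σ v_i α_i r_i = 2·11·12 + 3·8·11 + 1·1·0 + 12·2·11 + 8·9·7 = 1296 ≡ 9.
  α_i^2 mod 13 = [4, 12, 1, 4, 3].
  S_2 = Σ v_i α_i^2 r_i = 2·4·12 + 3·12·11 + 1·1·0 + 12·4·11 + 8·3·7 = 1188 ≡ 5.
  S = (11, 9, 5) ≠ 0, so r is not a codeword (an error is present).
Step 3: locate the error. For a single error e at position i, S_ℓ = v_i·e·α_i^ℓ, so α_err = S_1/S_0.
  S_0^{−1} = 11^{−1} = 6 (mod 13), so α_err = 9·6 = 54 ≡ 2 = α_4. Error position i = 4.
  Consistency check: S_2/S_1 = 5·3 = 15 ≡ 2 = α_err ✓ (single-error assumption holds).
Step 4: error magnitude e = S_0/v_4 = S_0·∏_{j≠4}(α_4 − α_j) = 11·12 = 132 ≡ 2 (mod 13).
Step 5: correct position 4: c_4 = r_4 − e = 11 − 2 ≡ 9 (mod 13). Hence c = [12, 11, 0, 9, 7].
  Check: interpolating c through the α_i gives m(x) = 4 + 9·x (degree < 2) with m(α_i) = c_i for every i, so c is indeed a codeword.


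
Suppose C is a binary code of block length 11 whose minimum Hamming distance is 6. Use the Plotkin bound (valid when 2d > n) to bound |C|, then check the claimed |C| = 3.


Plotkin bound M ≤ 12; given |C| = 3 ≤ bound (satisfied).

Check applicability: 2d = 12, n = 11.
2d − n = 1 > 0, so Plotkin applies.
Compute d/(2d−n) = 6/1 ≈ 6.0000.
⌊d/(2d−n)⌋ = 6.
Plotkin bound: M ≤ 2·6 = 12.
Given |C| = 3, check: satisfied.
This |C| is below the Plotkin bound.


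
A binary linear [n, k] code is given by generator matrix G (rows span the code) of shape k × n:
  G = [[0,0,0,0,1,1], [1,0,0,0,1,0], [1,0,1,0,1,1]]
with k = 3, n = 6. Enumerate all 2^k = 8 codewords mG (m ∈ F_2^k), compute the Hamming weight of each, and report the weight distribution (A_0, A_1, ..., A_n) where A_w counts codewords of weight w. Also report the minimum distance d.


Weight distribution: A_0 = 1, A_2 = 6, A_4 = 1. Minimum distance d = 2.

Enumerate all 2^3 = 8 messages m ∈ F_2^3.
For each, compute codeword c = mG in F_2^6, then tally its weight.
  m = 000 → c = 000000, weight = 0.
  m = 100 → c = 000011, weight = 2.
  m = 010 → c = 100010, weight = 2.
  m = 110 → c = 100001, weight = 2.
  m = 001 → c = 101011, weight = 4.
  m = 101 → c = 101000, weight = 2.
  m = 011 → c = 001001, weight = 2.
  m = 111 → c = 001010, weight = 2.
Tally weights:
  weight 0: 1 codewords.
  weight 2: 6 codewords.
  weight 4: 1 codewords.
Minimum distance d = smallest w > 0 with A_w > 0 = 2.
Sanity: Σ A_w = 8 = 2^3 = 8 ✓.


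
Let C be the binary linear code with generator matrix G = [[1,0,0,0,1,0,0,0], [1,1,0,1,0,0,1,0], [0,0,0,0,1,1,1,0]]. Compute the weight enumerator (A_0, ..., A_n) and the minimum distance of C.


Weight distribution: A_0 = 1, A_2 = 1, A_3 = 3, A_4 = 2, A_5 = 1. Minimum distance d = 2.

Enumerate all 2^3 = 8 messages m ∈ F_2^3.
For each, compute codeword c = mG in F_2^8, then tally its weight.
  m = 000 → c = 00000000, weight = 0.
  m = 100 → c = 10001000, weight = 2.
  m = 010 → c = 11010010, weight = 4.
  m = 110 → c = 01011010, weight = 4.
  m = 001 → c = 00001110, weight = 3.
  m = 101 → c = 10000110, weight = 3.
  m = 011 → c = 11011100, weight = 5.
  m = 111 → c = 01010100, weight = 3.
Tally weights:
  weight 0: 1 codewords.
  weight 2: 1 codewords.
  weight 3: 3 codewords.
  weight 4: 2 codewords.
  weight 5: 1 codewords.
Minimum distance d = smallest w > 0 with A_w > 0 = 2.
Sanity: Σ A_w = 8 = 2^3 = 8 ✓.


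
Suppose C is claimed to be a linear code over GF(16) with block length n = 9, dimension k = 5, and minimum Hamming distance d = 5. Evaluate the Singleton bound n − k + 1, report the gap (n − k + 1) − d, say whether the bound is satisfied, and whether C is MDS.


Singleton RHS = n − k + 1 = 5, slack = 0, bound satisfied, MDS.

Singleton bound: d ≤ n − k + 1.
Here n = 9, k = 5, so n − k + 1 = 5.
Given d = 5, check d ≤ 5: YES.
Slack = (n − k + 1) − d = 0.
The code is MDS (slack = 0).
Description: the claimed parameters are [9, 5, 5]_16; such a code would be MDS (meets Singleton bound).


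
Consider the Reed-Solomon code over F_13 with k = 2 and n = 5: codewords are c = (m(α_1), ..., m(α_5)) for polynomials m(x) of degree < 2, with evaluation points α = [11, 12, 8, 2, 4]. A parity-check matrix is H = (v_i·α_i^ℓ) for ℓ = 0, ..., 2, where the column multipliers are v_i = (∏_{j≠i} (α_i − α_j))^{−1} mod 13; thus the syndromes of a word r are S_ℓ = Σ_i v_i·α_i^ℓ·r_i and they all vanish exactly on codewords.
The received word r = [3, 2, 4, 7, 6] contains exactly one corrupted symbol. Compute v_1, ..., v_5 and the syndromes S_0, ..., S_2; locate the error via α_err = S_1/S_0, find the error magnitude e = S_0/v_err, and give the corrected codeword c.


S = (12, 2, 9), error at position 1, error magnitude e = 7, c = [9, 2, 4, 7, 6].

Step 1: column multipliers v_i = (∏_{j≠i}(α_i − α_j))^{−1} mod 13.
  i = 1 (α = 11): (11−12)(11−8)(11−2)(11−4) = (−1)·3·9·7 = −189 ≡ 6, so v_1 = 6^{−1} = 11 (mod 13).
  i = 2 (α = 12): (12−11)(12−8)(12−2)(12−4) = 1·4·10·8 = 320 ≡ 8, so v_2 = 8^{−1} = 5 (mod 13).
  i = 3 (α = 8): (8−11)(8−12)(8−2)(8−4) = (−3)·(−4)·6·4 = 288 ≡ 2, so v_3 = 2^{−1} = 7 (mod 13).
  i = 4 (α = 2): (2−11)(2−12)(2−8)(2−4) = (−9)·(−10)·(−6)·(−2) = 1080 ≡ 1, so v_4 = 1^{−1} = 1 (mod 13).
  i = 5 (α = 4): (4−11)(4−12)(4−8)(4−2) = (−7)·(−8)·(−4)·2 = −448 ≡ 7, so v_5 = 7^{−1} = 2 (mod 13).
  v = [11, 5, 7, 1, 2].
Step 2: syndromes of r = [3, 2, 4, 7, 6] (all sums mod 13).
  S_0 = Σ v_i r_i = 11·3 + 5·2 + 7·4 + 1·7 + 2·6 = 90 ≡ 12.
  S_1 = Σ v_i α_i r_i = 11·11·3 + 5·12·2 + 7·8·4 + 1·2·7 + 2·4·6 = 769 ≡ 2.
  α_i^2 mod 13 = [4, 1, 12, 4, 3].
  S_2 = Σ v_i α_i^2 r_i = 11·4·3 + 5·1·2 + 7·12·4 + 1·4·7 + 2·3·6 = 542 ≡ 9.
  S = (12, 2, 9) ≠ 0, so r is not a codeword (an error is present).
Step 3: locate the error. For a single error e at position i, S_ℓ = v_i·e·α_i^ℓ, so α_err = S_1/S_0.
  S_0^{−1} = 12^{−1} = 12 (mod 13), so α_err = 2·12 = 24 ≡ 11 = α_1. Error position i = 1.
  Consistency check: S_2/S_1 = 9·7 = 63 ≡ 11 = α_err ✓ (single-error assumption holds).
Step 4: error magnitude e = S_0/v_1 = S_0·∏_{j≠1}(α_1 − α_j) = 12·6 = 72 ≡ 7 (mod 13).
Step 5: correct position 1: c_1 = r_1 − e = 3 − 7 ≡ 9 (mod 13). Hence c = [9, 2, 4, 7, 6].
  Check: interpolating c through the α_i gives m(x) = 8 + 6·x (degree < 2) with m(α_i) = c_i for every i, so c is indeed a codeword.


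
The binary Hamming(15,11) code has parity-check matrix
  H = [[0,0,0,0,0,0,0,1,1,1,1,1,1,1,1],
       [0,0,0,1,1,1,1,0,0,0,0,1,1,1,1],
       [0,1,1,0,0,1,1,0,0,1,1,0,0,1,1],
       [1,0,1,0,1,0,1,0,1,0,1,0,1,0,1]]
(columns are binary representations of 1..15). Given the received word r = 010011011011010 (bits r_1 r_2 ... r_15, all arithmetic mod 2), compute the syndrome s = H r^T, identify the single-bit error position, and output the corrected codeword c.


s = (1, 0, 0, 1)^T, error position = 9, corrected codeword c = 010011010011010

Compute s = H r^T mod 2 one row at a time:
  s_1 = 1 + 1 + 0 + 1 + 1 + 0 + 1 + 0 = 5 ≡ 1 (mod 2).
  s_2 = 0 + 1 + 1 + 0 + 1 + 0 + 1 + 0 = 4 ≡ 0 (mod 2).
  s_3 = 1 + 0 + 1 + 0 + 0 + 1 + 1 + 0 = 4 ≡ 0 (mod 2).
  s_4 = 0 + 0 + 1 + 0 + 1 + 1 + 0 + 0 = 3 ≡ 1 (mod 2).
s = (1, 0, 0, 1)^T — this equals column 9 of H (binary 1001), so error is at position 9.
Correct: flip bit 9 of r = 010011011011010 to get c = 010011010011010.


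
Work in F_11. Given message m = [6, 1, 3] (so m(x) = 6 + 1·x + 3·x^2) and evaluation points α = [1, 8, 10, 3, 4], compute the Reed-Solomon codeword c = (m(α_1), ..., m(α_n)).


c = [10, 8, 8, 3, 3]

Message polynomial: m(x) = 6 + 1·x + 3·x^2 (mod 11).
For each evaluation point α_i, compute m(α_i) mod 11:
  α_1 = 1: Horner steps 3 → 4 → 10, so m(1) = 10.
  α_2 = 8: Horner steps 3 → 3 → 8, so m(8) = 8.
  α_3 = 10: Horner steps 3 → 9 → 8, so m(10) = 8.
  α_4 = 3: Horner steps 3 → 10 → 3, so m(3) = 3.
  α_5 = 4: Horner steps 3 → 2 → 3, so m(4) = 3.
Codeword c = [10, 8, 8, 3, 3] ∈ F_11^5.


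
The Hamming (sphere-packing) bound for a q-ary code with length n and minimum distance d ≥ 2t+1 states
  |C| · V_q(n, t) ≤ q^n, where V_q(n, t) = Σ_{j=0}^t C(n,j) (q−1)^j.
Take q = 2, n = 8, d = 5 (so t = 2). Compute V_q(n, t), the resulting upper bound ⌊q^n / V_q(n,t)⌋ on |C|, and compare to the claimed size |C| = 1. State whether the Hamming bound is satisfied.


V_q(n, t) = 37, q^n = 256, Hamming bound = 6, |C| = 1 ≤ bound (satisfied).

Step 1: Compute V_q(n, t) = Σ_{j=0}^2 C(n, j) (q−1)^j.
  j = 0: C(8,0)·(1)^0 = 1·1 = 1.
  j = 1: C(8,1)·(1)^1 = 8·1 = 8.
  j = 2: C(8,2)·(1)^2 = 28·1 = 28.
  V_q(n, t) = 1 + 8 + 28 = 37.
Step 2: q^n = 2^8 = 256.
Step 3: Hamming bound ⌊q^n / V_q(n,t)⌋ = ⌊256/37⌋ = 6.
Step 4: Compare |C| = 1 to 6: satisfied.
The claimed |C| lies below the Hamming bound.


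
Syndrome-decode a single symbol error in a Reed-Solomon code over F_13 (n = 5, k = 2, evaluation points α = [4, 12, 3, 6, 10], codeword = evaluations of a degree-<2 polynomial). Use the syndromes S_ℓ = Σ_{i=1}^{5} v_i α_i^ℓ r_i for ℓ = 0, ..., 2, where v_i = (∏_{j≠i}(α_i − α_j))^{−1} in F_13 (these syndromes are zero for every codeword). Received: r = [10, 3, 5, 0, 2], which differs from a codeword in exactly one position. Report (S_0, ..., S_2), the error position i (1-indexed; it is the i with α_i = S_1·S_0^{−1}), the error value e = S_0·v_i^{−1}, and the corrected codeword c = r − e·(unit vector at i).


S = (3, 12, 9), error at position 1, error magnitude e = 11, c = [12, 3, 5, 0, 2].

Step 1: column multipliers v_i = (∏_{j≠i}(α_i − α_j))^{−1} mod 13.
  i = 1 (α = 4): (4−12)(4−3)(4−6)(4−10) = (−8)·1·(−2)·(−6) = −96 ≡ 8, so v_1 = 8^{−1} = 5 (mod 13).
  i = 2 (α = 12): (12−4)(12−3)(12−6)(12−10) = 8·9·6·2 = 864 ≡ 6, so v_2 = 6^{−1} = 11 (mod 13).
  i = 3 (α = 3): (3−4)(3−12)(3−6)(3−10) = (−1)·(−9)·(−3)·(−7) = 189 ≡ 7, so v_3 = 7^{−1} = 2 (mod 13).
  i = 4 (α = 6): (6−4)(6−12)(6−3)(6−10) = 2·(−6)·3·(−4) = 144 ≡ 1, so v_4 = 1^{−1} = 1 (mod 13).
  i = 5 (α = 10): (10−4)(10−12)(10−3)(10−6) = 6·(−2)·7·4 = −336 ≡ 2, so v_5 = 2^{−1} = 7 (mod 13).
  v = [5, 11, 2, 1, 7].
Step 2: syndromes of r = [10, 3, 5, 0, 2] (all sums mod 13).
  S_0 = Σ v_i r_i = 5·10 + 11·3 + 2·5 + 1·0 + 7·2 = 107 ≡ 3.
  S_1 = Σ v_i α_i r_i = 5·4·10 + 11·12·3 + 2·3·5 + 1·6·0 + 7·10·2 = 766 ≡ 12.
  α_i^2 mod 13 = [3, 1, 9, 10, 9].
  S_2 = Σ v_i α_i^2 r_i = 5·3·10 + 11·1·3 + 2·9·5 + 1·10·0 + 7·9·2 = 399 ≡ 9.
  S = (3, 12, 9) ≠ 0, so r is not a codeword (an error is present).
Step 3: locate the error. For a single error e at position i, S_ℓ = v_i·e·α_i^ℓ, so α_err = S_1/S_0.
  S_0^{−1} = 3^{−1} = 9 (mod 13), so α_err = 12·9 = 108 ≡ 4 = α_1. Error position i = 1.
  Consistency check: S_2/S_1 = 9·12 = 108 ≡ 4 = α_err ✓ (single-error assumption holds).
Step 4: error magnitude e = S_0/v_1 = S_0·∏_{j≠1}(α_1 − α_j) = 3·8 = 24 ≡ 11 (mod 13).
Step 5: correct position 1: c_1 = r_1 − e = 10 − 11 ≡ 12 (mod 13). Hence c = [12, 3, 5, 0, 2].
  Check: interpolating c through the α_i gives m(x) = 10 + 7·x (degree < 2) with m(α_i) = c_i for every i, so c is indeed a codeword.


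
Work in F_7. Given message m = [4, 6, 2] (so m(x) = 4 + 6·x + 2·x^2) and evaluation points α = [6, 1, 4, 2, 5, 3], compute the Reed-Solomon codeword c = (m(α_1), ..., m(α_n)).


c = [0, 5, 4, 3, 0, 5]

Message polynomial: m(x) = 4 + 6·x + 2·x^2 (mod 7).
For each evaluation point α_i, compute m(α_i) mod 7:
  α_1 = 6: Horner steps 2 → 4 → 0, so m(6) = 0.
  α_2 = 1: Horner steps 2 → 1 → 5, so m(1) = 5.
  α_3 = 4: Horner steps 2 → 0 → 4, so m(4) = 4.
  α_4 = 2: Horner steps 2 → 3 → 3, so m(2) = 3.
  α_5 = 5: Horner steps 2 → 2 → 0, so m(5) = 0.
  α_6 = 3: Horner steps 2 → 5 → 5, so m(3) = 5.
Codeword c = [0, 5, 4, 3, 0, 5] ∈ F_7^6.


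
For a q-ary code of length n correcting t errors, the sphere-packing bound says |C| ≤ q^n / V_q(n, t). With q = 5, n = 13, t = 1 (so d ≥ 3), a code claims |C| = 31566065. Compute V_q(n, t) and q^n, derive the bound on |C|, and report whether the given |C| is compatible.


V_q(n, t) = 53, q^n = 1220703125, Hamming bound = 23032134, |C| = 31566065 > bound (violated).

Step 1: Compute V_q(n, t) = Σ_{j=0}^1 C(n, j) (q−1)^j.
  j = 0: C(13,0)·(4)^0 = 1·1 = 1.
  j = 1: C(13,1)·(4)^1 = 13·4 = 52.
  V_q(n, t) = 1 + 52 = 53.
Step 2: q^n = 5^13 = 1220703125.
Step 3: Hamming bound ⌊q^n / V_q(n,t)⌋ = ⌊1220703125/53⌋ = 23032134.
Step 4: Compare |C| = 31566065 to 23032134: violated.
The claimed |C| lies above the Hamming bound, so no 5-ary code of length 13 with d ≥ 3 can have 31566065 codewords.


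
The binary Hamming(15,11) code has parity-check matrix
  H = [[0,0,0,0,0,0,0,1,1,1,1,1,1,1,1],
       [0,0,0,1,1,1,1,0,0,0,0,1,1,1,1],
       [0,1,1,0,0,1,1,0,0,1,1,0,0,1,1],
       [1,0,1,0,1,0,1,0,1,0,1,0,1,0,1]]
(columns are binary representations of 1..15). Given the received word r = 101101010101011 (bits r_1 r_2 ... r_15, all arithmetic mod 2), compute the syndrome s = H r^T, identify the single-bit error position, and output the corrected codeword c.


s = (1, 1, 1, 1)^T, error position = 15, corrected codeword c = 101101010101010

Compute s = H r^T mod 2 one row at a time:
  s_1 = 1 + 0 + 1 + 0 + 1 + 0 + 1 + 1 = 5 ≡ 1 (mod 2).
  s_2 = 1 + 0 + 1 + 0 + 1 + 0 + 1 + 1 = 5 ≡ 1 (mod 2).
  s_3 = 0 + 1 + 1 + 0 + 1 + 0 + 1 + 1 = 5 ≡ 1 (mod 2).
  s_4 = 1 + 1 + 0 + 0 + 0 + 0 + 0 + 1 = 3 ≡ 1 (mod 2).
s = (1, 1, 1, 1)^T — this equals column 15 of H (binary 1111), so error is at position 15.
Correct: flip bit 15 of r = 101101010101011 to get c = 101101010101010.


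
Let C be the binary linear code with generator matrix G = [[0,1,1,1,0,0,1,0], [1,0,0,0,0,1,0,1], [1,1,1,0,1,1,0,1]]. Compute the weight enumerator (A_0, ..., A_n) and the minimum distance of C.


Weight distribution: A_0 = 1, A_3 = 3, A_4 = 1, A_6 = 2, A_7 = 1. Minimum distance d = 3.

Enumerate all 2^3 = 8 messages m ∈ F_2^3.
For each, compute codeword c = mG in F_2^8, then tally its weight.
  m = 000 → c = 00000000, weight = 0.
  m = 100 → c = 01110010, weight = 4.
  m = 010 → c = 10000101, weight = 3.
  m = 110 → c = 11110111, weight = 7.
  m = 001 → c = 11101101, weight = 6.
  m = 101 → c = 10011111, weight = 6.
  m = 011 → c = 01101000, weight = 3.
  m = 111 → c = 00011010, weight = 3.
Tally weights:
  weight 0: 1 codewords.
  weight 3: 3 codewords.
  weight 4: 1 codewords.
  weight 6: 2 codewords.
  weight 7: 1 codewords.
Minimum distance d = smallest w > 0 with A_w > 0 = 3.
Sanity: Σ A_w = 8 = 2^3 = 8 ✓.


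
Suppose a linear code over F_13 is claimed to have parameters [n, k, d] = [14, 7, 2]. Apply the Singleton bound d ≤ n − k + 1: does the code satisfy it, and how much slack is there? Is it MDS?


Singleton RHS = n − k + 1 = 8, slack = 6, bound satisfied, not MDS.

Singleton bound: d ≤ n − k + 1.
Here n = 14, k = 7, so n − k + 1 = 8.
Given d = 2, check d ≤ 8: YES.
Slack = (n − k + 1) − d = 6.
The code is NOT MDS (slack = 6 > 0).
Description: the claimed parameters are [14, 7, 2]_13; such a code would be non-MDS.


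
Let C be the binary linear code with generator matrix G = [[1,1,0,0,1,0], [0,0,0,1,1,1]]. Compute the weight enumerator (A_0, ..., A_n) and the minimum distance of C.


Weight distribution: A_0 = 1, A_3 = 2, A_4 = 1. Minimum distance d = 3.

Enumerate all 2^2 = 4 messages m ∈ F_2^2.
For each, compute codeword c = mG in F_2^6, then tally its weight.
  m = 00 → c = 000000, weight = 0.
  m = 10 → c = 110010, weight = 3.
  m = 01 → c = 000111, weight = 3.
  m = 11 → c = 110101, weight = 4.
Tally weights:
  weight 0: 1 codewords.
  weight 3: 2 codewords.
  weight 4: 1 codewords.
Minimum distance d = smallest w > 0 with A_w > 0 = 3.
Sanity: Σ A_w = 4 = 2^2 = 4 ✓.


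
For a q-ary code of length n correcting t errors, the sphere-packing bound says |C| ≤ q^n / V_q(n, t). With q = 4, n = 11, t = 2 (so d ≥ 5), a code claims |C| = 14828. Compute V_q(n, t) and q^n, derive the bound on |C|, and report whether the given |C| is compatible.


V_q(n, t) = 529, q^n = 4194304, Hamming bound = 7928, |C| = 14828 > bound (violated).

Step 1: Compute V_q(n, t) = Σ_{j=0}^2 C(n, j) (q−1)^j.
  j = 0: C(11,0)·(3)^0 = 1·1 = 1.
  j = 1: C(11,1)·(3)^1 = 11·3 = 33.
  j = 2: C(11,2)·(3)^2 = 55·9 = 495.
  V_q(n, t) = 1 + 33 + 495 = 529.
Step 2: q^n = 4^11 = 4194304.
Step 3: Hamming bound ⌊q^n / V_q(n,t)⌋ = ⌊4194304/529⌋ = 7928.
Step 4: Compare |C| = 14828 to 7928: violated.
The claimed |C| lies above the Hamming bound, so no 4-ary code of length 11 with d ≥ 5 can have 14828 codewords.


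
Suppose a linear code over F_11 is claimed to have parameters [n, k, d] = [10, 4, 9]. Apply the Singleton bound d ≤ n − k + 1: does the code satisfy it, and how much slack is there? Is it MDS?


Singleton RHS = n − k + 1 = 7, slack = -2, bound violated (no such code; not MDS).

Singleton bound: d ≤ n − k + 1.
Here n = 10, k = 4, so n − k + 1 = 7.
Given d = 9, check d ≤ 7: NO.
Slack = (n − k + 1) − d = -2.
The slack is negative: d = 9 exceeds n − k + 1 = 7 by 2, so the Singleton bound is violated and no linear [10, 4, 9]_11 code can exist. In particular it is not MDS (MDS requires d = n − k + 1 exactly).
Description: the claimed parameters are [10, 4, 9]_11; such a code would be impossible (violates the Singleton bound).


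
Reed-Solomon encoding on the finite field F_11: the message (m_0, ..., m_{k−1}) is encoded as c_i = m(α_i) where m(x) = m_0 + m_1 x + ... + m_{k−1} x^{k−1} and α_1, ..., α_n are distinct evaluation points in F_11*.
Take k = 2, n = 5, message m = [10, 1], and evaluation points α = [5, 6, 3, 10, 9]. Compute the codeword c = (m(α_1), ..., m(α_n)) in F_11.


c = [4, 5, 2, 9, 8]

Message polynomial: m(x) = 10 + 1·x (mod 11).
For each evaluation point α_i, compute m(α_i) mod 11:
  α_1 = 5: Horner steps 1 → 4, so m(5) = 4.
  α_2 = 6: Horner steps 1 → 5, so m(6) = 5.
  α_3 = 3: Horner steps 1 → 2, so m(3) = 2.
  α_4 = 10: Horner steps 1 → 9, so m(10) = 9.
  α_5 = 9: Horner steps 1 → 8, so m(9) = 8.
Codeword c = [4, 5, 2, 9, 8] ∈ F_11^5.


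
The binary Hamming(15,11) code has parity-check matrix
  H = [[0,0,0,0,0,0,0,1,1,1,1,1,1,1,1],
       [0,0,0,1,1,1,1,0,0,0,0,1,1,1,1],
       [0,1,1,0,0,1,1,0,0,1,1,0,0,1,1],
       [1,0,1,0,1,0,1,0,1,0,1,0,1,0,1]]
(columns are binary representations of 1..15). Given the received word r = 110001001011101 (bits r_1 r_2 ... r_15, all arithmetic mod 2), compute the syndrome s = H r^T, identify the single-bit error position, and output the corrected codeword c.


s = (1, 0, 0, 1)^T, error position = 9, corrected codeword c = 110001000011101

Compute s = H r^T mod 2 one row at a time:
  s_1 = 0 + 1 + 0 + 1 + 1 + 1 + 0 + 1 = 5 ≡ 1 (mod 2).
  s_2 = 0 + 0 + 1 + 0 + 1 + 1 + 0 + 1 = 4 ≡ 0 (mod 2).
  s_3 = 1 + 0 + 1 + 0 + 0 + 1 + 0 + 1 = 4 ≡ 0 (mod 2).
  s_4 = 1 + 0 + 0 + 0 + 1 + 1 + 1 + 1 = 5 ≡ 1 (mod 2).
s = (1, 0, 0, 1)^T — this equals column 9 of H (binary 1001), so error is at position 9.
Correct: flip bit 9 of r = 110001001011101 to get c = 110001000011101.


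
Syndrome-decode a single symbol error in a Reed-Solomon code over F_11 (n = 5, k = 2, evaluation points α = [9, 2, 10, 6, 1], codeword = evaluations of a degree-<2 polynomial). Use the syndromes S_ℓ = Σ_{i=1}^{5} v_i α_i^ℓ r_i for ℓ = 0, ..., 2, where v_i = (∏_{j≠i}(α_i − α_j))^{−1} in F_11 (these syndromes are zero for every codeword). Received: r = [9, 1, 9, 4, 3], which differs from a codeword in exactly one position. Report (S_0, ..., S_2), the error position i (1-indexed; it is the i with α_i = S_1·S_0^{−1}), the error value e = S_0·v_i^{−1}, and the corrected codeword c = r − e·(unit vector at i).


S = (1, 10, 1), error at position 3, error magnitude e = 2, c = [9, 1, 7, 4, 3].

Step 1: column multipliers v_i = (∏_{j≠i}(α_i − α_j))^{−1} mod 11.
  i = 1 (α = 9): (9−2)(9−10)(9−6)(9−1) = 7·(−1)·3·8 = −168 ≡ 8, so v_1 = 8^{−1} = 7 (mod 11).
  i = 2 (α = 2): (2−9)(2−10)(2−6)(2−1) = (−7)·(−8)·(−4)·1 = −224 ≡ 7, so v_2 = 7^{−1} = 8 (mod 11).
  i = 3 (α = 10): (10−9)(10−2)(10−6)(10−1) = 1·8·4·9 = 288 ≡ 2, so v_3 = 2^{−1} = 6 (mod 11).
  i = 4 (α = 6): (6−9)(6−2)(6−10)(6−1) = (−3)·4·(−4)·5 = 240 ≡ 9, so v_4 = 9^{−1} = 5 (mod 11).
  i = 5 (α = 1): (1−9)(1−2)(1−10)(1−6) = (−8)·(−1)·(−9)·(−5) = 360 ≡ 8, so v_5 = 8^{−1} = 7 (mod 11).
  v = [7, 8, 6, 5, 7].
Step 2: syndromes of r = [9, 1, 9, 4, 3] (all sums mod 11).
  S_0 = Σ v_i r_i = 7·9 + 8·1 + 6·9 + 5·4 + 7·3 = 166 ≡ 1.
  S_1 = Σ v_i α_i r_i = 7·9·9 + 8·2·1 + 6·10·9 + 5·6·4 + 7·1·3 = 1264 ≡ 10.
  α_i^2 mod 11 = [4, 4, 1, 3, 1].
  S_2 = Σ v_i α_i^2 r_i = 7·4·9 + 8·4·1 + 6·1·9 + 5·3·4 + 7·1·3 = 419 ≡ 1.
  S = (1, 10, 1) ≠ 0, so r is not a codeword (an error is present).
Step 3: locate the error. For a single error e at position i, S_ℓ = v_i·e·α_i^ℓ, so α_err = S_1/S_0.
  S_0^{−1} = 1^{−1} = 1 (mod 11), so α_err = 10·1 = 10 ≡ 10 = α_3. Error position i = 3.
  Consistency check: S_2/S_1 = 1·10 = 10 ≡ 10 = α_err ✓ (single-error assumption holds).
Step 4: error magnitude e = S_0/v_3 = S_0·∏_{j≠3}(α_3 − α_j) = 1·2 = 2 ≡ 2 (mod 11).
Step 5: correct position 3: c_3 = r_3 − e = 9 − 2 ≡ 7 (mod 11). Hence c = [9, 1, 7, 4, 3].
  Check: interpolating c through the α_i gives m(x) = 5 + 9·x (degree < 2) with m(α_i) = c_i for every i, so c is indeed a codeword.


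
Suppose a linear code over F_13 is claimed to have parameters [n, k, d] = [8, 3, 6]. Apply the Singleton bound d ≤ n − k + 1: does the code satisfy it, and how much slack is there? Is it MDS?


Singleton RHS = n − k + 1 = 6, slack = 0, bound satisfied, MDS.

Singleton bound: d ≤ n − k + 1.
Here n = 8, k = 3, so n − k + 1 = 6.
Given d = 6, check d ≤ 6: YES.
Slack = (n − k + 1) − d = 0.
The code is MDS (slack = 0).
Description: the claimed parameters are [8, 3, 6]_13; such a code would be MDS (meets Singleton bound).


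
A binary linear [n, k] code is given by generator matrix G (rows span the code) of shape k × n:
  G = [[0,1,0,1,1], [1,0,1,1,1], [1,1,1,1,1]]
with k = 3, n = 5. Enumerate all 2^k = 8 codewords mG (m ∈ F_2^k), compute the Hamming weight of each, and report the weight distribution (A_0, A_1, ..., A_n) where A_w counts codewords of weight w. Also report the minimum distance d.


Weight distribution: A_0 = 1, A_1 = 1, A_2 = 2, A_3 = 2, A_4 = 1, A_5 = 1. Minimum distance d = 1.

Enumerate all 2^3 = 8 messages m ∈ F_2^3.
For each, compute codeword c = mG in F_2^5, then tally its weight.
  m = 000 → c = 00000, weight = 0.
  m = 100 → c = 01011, weight = 3.
  m = 010 → c = 10111, weight = 4.
  m = 110 → c = 11100, weight = 3.
  m = 001 → c = 11111, weight = 5.
  m = 101 → c = 10100, weight = 2.
  m = 011 → c = 01000, weight = 1.
  m = 111 → c = 00011, weight = 2.
Tally weights:
  weight 0: 1 codewords.
  weight 1: 1 codewords.
  weight 2: 2 codewords.
  weight 3: 2 codewords.
  weight 4: 1 codewords.
  weight 5: 1 codewords.
Minimum distance d = smallest w > 0 with A_w > 0 = 1.
Sanity: Σ A_w = 8 = 2^3 = 8 ✓.


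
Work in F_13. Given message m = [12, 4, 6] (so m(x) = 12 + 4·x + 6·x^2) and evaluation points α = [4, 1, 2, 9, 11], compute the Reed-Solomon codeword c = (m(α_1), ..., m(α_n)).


c = [7, 9, 5, 1, 2]

Message polynomial: m(x) = 12 + 4·x + 6·x^2 (mod 13).
For each evaluation point α_i, compute m(α_i) mod 13:
  α_1 = 4: Horner steps 6 → 2 → 7, so m(4) = 7.
  α_2 = 1: Horner steps 6 → 10 → 9, so m(1) = 9.
  α_3 = 2: Horner steps 6 → 3 → 5, so m(2) = 5.
  α_4 = 9: Horner steps 6 → 6 → 1, so m(9) = 1.
  α_5 = 11: Horner steps 6 → 5 → 2, so m(11) = 2.
Codeword c = [7, 9, 5, 1, 2] ∈ F_13^5.


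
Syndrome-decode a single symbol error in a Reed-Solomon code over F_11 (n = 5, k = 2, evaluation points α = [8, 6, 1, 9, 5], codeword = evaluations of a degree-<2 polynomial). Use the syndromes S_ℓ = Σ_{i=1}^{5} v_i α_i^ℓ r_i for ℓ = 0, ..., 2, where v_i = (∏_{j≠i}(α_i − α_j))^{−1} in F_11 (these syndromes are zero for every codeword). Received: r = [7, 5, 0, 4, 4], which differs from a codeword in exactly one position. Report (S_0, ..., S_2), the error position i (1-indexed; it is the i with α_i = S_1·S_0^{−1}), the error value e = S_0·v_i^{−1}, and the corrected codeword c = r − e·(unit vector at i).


S = (5, 1, 9), error at position 4, error magnitude e = 7, c = [7, 5, 0, 8, 4].

Step 1: column multipliers v_i = (∏_{j≠i}(α_i − α_j))^{−1} mod 11.
  i = 1 (α = 8): (8−6)(8−1)(8−9)(8−5) = 2·7·(−1)·3 = −42 ≡ 2, so v_1 = 2^{−1} = 6 (mod 11).
  i = 2 (α = 6): (6−8)(6−1)(6−9)(6−5) = (−2)·5·(−3)·1 = 30 ≡ 8, so v_2 = 8^{−1} = 7 (mod 11).
  i = 3 (α = 1): (1−8)(1−6)(1−9)(1−5) = (−7)·(−5)·(−8)·(−4) = 1120 ≡ 9, so v_3 = 9^{−1} = 5 (mod 11).
  i = 4 (α = 9): (9−8)(9−6)(9−1)(9−5) = 1·3·8·4 = 96 ≡ 8, so v_4 = 8^{−1} = 7 (mod 11).
  i = 5 (α = 5): (5−8)(5−6)(5−1)(5−9) = (−3)·(−1)·4·(−4) = −48 ≡ 7, so v_5 = 7^{−1} = 8 (mod 11).
  v = [6, 7, 5, 7, 8].
Step 2: syndromes of r = [7, 5, 0, 4, 4] (all sums mod 11).
  S_0 = Σ v_i r_i = 6·7 + 7·5 + 5·0 + 7·4 + 8·4 = 137 ≡ 5.
  S_1 = Σ v_i α_i r_i = 6·8·7 + 7·6·5 + 5·1·0 + 7·9·4 + 8·5·4 = 958 ≡ 1.
  α_i^2 mod 11 = [9, 3, 1, 4, 3].
  S_2 = Σ v_i α_i^2 r_i = 6·9·7 + 7·3·5 + 5·1·0 + 7·4·4 + 8·3·4 = 691 ≡ 9.
  S = (5, 1, 9) ≠ 0, so r is not a codeword (an error is present).
Step 3: locate the error. For a single error e at position i, S_ℓ = v_i·e·α_i^ℓ, so α_err = S_1/S_0.
  S_0^{−1} = 5^{−1} = 9 (mod 11), so α_err = 1·9 = 9 ≡ 9 = α_4. Error position i = 4.
  Consistency check: S_2/S_1 = 9·1 = 9 ≡ 9 = α_err ✓ (single-error assumption holds).
Step 4: error magnitude e = S_0/v_4 = S_0·∏_{j≠4}(α_4 − α_j) = 5·8 = 40 ≡ 7 (mod 11).
Step 5: correct position 4: c_4 = r_4 − e = 4 − 7 ≡ 8 (mod 11). Hence c = [7, 5, 0, 8, 4].
  Check: interpolating c through the α_i gives m(x) = 10 + 1·x (degree < 2) with m(α_i) = c_i for every i, so c is indeed a codeword.


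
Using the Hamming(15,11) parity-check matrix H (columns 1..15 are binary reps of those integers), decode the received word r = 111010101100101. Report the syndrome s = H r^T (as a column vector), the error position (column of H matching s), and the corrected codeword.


s = (0, 0, 1, 1)^T, error position = 3, corrected codeword c = 110010101100101

Compute s = H r^T mod 2 one row at a time:
  s_1 = 0 + 1 + 1 + 0 + 0 + 1 + 0 + 1 = 4 ≡ 0 (mod 2).
  s_2 = 0 + 1 + 0 + 1 + 0 + 1 + 0 + 1 = 4 ≡ 0 (mod 2).
  s_3 = 1 + 1 + 0 + 1 + 1 + 0 + 0 + 1 = 5 ≡ 1 (mod 2).
  s_4 = 1 + 1 + 1 + 1 + 1 + 0 + 1 + 1 = 7 ≡ 1 (mod 2).
s = (0, 0, 1, 1)^T — this equals column 3 of H (binary 0011), so error is at position 3.
Correct: flip bit 3 of r = 111010101100101 to get c = 110010101100101.


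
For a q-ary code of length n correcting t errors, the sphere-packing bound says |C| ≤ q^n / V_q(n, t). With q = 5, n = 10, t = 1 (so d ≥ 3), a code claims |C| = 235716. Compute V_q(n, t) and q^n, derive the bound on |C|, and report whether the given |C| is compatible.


V_q(n, t) = 41, q^n = 9765625, Hamming bound = 238185, |C| = 235716 ≤ bound (satisfied).

Step 1: Compute V_q(n, t) = Σ_{j=0}^1 C(n, j) (q−1)^j.
  j = 0: C(10,0)·(4)^0 = 1·1 = 1.
  j = 1: C(10,1)·(4)^1 = 10·4 = 40.
  V_q(n, t) = 1 + 40 = 41.
Step 2: q^n = 5^10 = 9765625.
Step 3: Hamming bound ⌊q^n / V_q(n,t)⌋ = ⌊9765625/41⌋ = 238185.
Step 4: Compare |C| = 235716 to 238185: satisfied.
The claimed |C| lies below the Hamming bound.


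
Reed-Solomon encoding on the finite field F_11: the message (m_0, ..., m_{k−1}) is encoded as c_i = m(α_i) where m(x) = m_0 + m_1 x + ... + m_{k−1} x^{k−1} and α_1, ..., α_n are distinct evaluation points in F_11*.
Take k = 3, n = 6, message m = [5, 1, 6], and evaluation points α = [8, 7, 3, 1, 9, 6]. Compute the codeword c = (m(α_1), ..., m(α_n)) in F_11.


c = [1, 9, 7, 1, 5, 7]

Message polynomial: m(x) = 5 + 1·x + 6·x^2 (mod 11).
For each evaluation point α_i, compute m(α_i) mod 11:
  α_1 = 8: Horner steps 6 → 5 → 1, so m(8) = 1.
  α_2 = 7: Horner steps 6 → 10 → 9, so m(7) = 9.
  α_3 = 3: Horner steps 6 → 8 → 7, so m(3) = 7.
  α_4 = 1: Horner steps 6 → 7 → 1, so m(1) = 1.
  α_5 = 9: Horner steps 6 → 0 → 5, so m(9) = 5.
  α_6 = 6: Horner steps 6 → 4 → 7, so m(6) = 7.
Codeword c = [1, 9, 7, 1, 5, 7] ∈ F_11^6.


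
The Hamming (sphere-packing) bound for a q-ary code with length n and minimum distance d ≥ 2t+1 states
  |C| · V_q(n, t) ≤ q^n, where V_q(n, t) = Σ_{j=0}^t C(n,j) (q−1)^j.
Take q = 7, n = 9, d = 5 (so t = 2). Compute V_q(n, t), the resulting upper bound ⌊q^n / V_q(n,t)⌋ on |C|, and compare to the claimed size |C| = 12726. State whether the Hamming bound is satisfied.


V_q(n, t) = 1351, q^n = 40353607, Hamming bound = 29869, |C| = 12726 ≤ bound (satisfied).

Step 1: Compute V_q(n, t) = Σ_{j=0}^2 C(n, j) (q−1)^j.
  j = 0: C(9,0)·(6)^0 = 1·1 = 1.
  j = 1: C(9,1)·(6)^1 = 9·6 = 54.
  j = 2: C(9,2)·(6)^2 = 36·36 = 1296.
  V_q(n, t) = 1 + 54 + 1296 = 1351.
Step 2: q^n = 7^9 = 40353607.
Step 3: Hamming bound ⌊q^n / V_q(n,t)⌋ = ⌊40353607/1351⌋ = 29869.
Step 4: Compare |C| = 12726 to 29869: satisfied.
The claimed |C| lies below the Hamming bound.
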